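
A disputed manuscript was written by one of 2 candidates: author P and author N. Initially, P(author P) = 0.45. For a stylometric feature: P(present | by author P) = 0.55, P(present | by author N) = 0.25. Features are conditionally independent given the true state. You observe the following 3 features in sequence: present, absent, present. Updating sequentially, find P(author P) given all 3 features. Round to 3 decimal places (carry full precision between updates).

After 'present': P(author P) = 0.55·0.4500 / (0.55·0.4500 + 0.25·0.5500) ≈ 0.6429
After 'absent': P(author P) = 0.45·0.6429 / (0.45·0.6429 + 0.75·0.3571) ≈ 0.5192
After 'present': P(author P) = 0.55·0.5192 / (0.55·0.5192 + 0.25·0.4808) ≈ 0.7038

0.704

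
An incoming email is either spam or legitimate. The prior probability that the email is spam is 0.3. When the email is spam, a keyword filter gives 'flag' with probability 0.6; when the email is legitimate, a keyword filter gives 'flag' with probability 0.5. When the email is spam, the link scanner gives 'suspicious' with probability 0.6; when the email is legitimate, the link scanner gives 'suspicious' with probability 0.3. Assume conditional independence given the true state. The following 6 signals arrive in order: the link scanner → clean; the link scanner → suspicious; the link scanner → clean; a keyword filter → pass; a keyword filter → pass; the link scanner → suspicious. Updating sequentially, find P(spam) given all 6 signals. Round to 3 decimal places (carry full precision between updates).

After the link scanner='clean': P(spam) = 0.4·0.3000 / (0.4·0.3000 + 0.7·0.7000) ≈ 0.1967
After the link scanner='suspicious': P(spam) = 0.6·0.1967 / (0.6·0.1967 + 0.3·0.8033) ≈ 0.3288
After the link scanner='clean': P(spam) = 0.4·0.3288 / (0.4·0.3288 + 0.7·0.6712) ≈ 0.2187
After a keyword filter='pass': P(spam) = 0.4·0.2187 / (0.4·0.2187 + 0.5·0.7813) ≈ 0.1829
After a keyword filter='pass': P(spam) = 0.4·0.1829 / (0.4·0.1829 + 0.5·0.8171) ≈ 0.1519
After the link scanner='suspicious': P(spam) = 0.6·0.1519 / (0.6·0.1519 + 0.3·0.8481) ≈ 0.2638

0.264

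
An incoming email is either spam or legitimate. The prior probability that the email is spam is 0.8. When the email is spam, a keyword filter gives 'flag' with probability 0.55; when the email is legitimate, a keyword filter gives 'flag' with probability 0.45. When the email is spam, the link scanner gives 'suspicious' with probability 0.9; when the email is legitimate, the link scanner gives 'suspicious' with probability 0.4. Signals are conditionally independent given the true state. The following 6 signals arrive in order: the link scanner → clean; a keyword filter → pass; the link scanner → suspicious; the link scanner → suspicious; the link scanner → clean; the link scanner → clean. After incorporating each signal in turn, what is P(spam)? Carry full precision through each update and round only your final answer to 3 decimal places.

Each posterior becomes the prior for the next update.
After the link scanner='clean': P(spam) = 0.1·0.8000 / (0.1·0.8000 + 0.6·0.2000) ≈ 0.4000
After a keyword filter='pass': P(spam) = 0.45·0.4000 / (0.45·0.4000 + 0.55·0.6000) ≈ 0.3529
After the link scanner='suspicious': P(spam) = 0.9·0.3529 / (0.9·0.3529 + 0.4·0.6471) ≈ 0.5510
After the link scanner='suspicious': P(spam) = 0.9·0.5510 / (0.9·0.5510 + 0.4·0.4490) ≈ 0.7341
After the link scanner='clean': P(spam) = 0.1·0.7341 / (0.1·0.7341 + 0.6·0.2659) ≈ 0.3152
After the link scanner='clean': P(spam) = 0.1·0.3152 / (0.1·0.3152 + 0.6·0.6848) ≈ 0.0712

0.071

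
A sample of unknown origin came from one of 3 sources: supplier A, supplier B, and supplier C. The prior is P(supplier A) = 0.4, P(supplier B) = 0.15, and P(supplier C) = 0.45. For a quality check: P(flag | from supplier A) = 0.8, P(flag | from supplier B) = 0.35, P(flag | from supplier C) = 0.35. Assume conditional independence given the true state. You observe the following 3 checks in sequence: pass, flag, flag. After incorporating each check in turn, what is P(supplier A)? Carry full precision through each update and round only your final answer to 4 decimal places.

0.5173

After 'pass': normaliser = 0.2·0.4000 + 0.65·0.1500 + 0.65·0.4500; P(supplier A) ≈ 0.1702, P(supplier B) ≈ 0.2074, P(supplier C) ≈ 0.6223
After 'flag': normaliser = 0.8·0.1702 + 0.35·0.2074 + 0.35·0.6223; P(supplier A) ≈ 0.3192, P(supplier B) ≈ 0.1702, P(supplier C) ≈ 0.5106
After 'flag': normaliser = 0.8·0.3192 + 0.35·0.1702 + 0.35·0.5106; P(supplier A) ≈ 0.5173, P(supplier B) ≈ 0.1207, P(supplier C) ≈ 0.3620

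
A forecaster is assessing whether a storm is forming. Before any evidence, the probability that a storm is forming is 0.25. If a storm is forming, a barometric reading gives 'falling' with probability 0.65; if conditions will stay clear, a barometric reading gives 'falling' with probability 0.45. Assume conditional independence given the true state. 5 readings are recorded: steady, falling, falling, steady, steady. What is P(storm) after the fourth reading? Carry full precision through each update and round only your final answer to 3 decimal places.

After 'steady': P(storm) = 0.35·0.2500 / (0.35·0.2500 + 0.55·0.7500) ≈ 0.1750
After 'falling': P(storm) = 0.65·0.1750 / (0.65·0.1750 + 0.45·0.8250) ≈ 0.2345
After 'falling': P(storm) = 0.65·0.2345 / (0.65·0.2345 + 0.45·0.7655) ≈ 0.3068
After 'steady': P(storm) = 0.35·0.3068 / (0.35·0.3068 + 0.55·0.6932) ≈ 0.2197

0.220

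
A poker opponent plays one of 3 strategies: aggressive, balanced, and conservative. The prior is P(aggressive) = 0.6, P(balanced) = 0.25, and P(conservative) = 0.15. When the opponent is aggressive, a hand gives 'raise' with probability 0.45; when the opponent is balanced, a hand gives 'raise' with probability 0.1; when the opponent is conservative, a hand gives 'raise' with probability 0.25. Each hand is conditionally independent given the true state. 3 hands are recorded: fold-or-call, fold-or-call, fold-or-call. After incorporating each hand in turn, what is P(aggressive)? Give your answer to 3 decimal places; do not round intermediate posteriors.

0.289

After 'fold-or-call': normaliser = 0.55·0.6000 + 0.9·0.2500 + 0.75·0.1500; P(aggressive) ≈ 0.4944, P(balanced) ≈ 0.3371, P(conservative) ≈ 0.1685
After 'fold-or-call': normaliser = 0.55·0.4944 + 0.9·0.3371 + 0.75·0.1685; P(aggressive) ≈ 0.3875, P(balanced) ≈ 0.4323, P(conservative) ≈ 0.1801
After 'fold-or-call': normaliser = 0.55·0.3875 + 0.9·0.4323 + 0.75·0.1801; P(aggressive) ≈ 0.2890, P(balanced) ≈ 0.5277, P(conservative) ≈ 0.1832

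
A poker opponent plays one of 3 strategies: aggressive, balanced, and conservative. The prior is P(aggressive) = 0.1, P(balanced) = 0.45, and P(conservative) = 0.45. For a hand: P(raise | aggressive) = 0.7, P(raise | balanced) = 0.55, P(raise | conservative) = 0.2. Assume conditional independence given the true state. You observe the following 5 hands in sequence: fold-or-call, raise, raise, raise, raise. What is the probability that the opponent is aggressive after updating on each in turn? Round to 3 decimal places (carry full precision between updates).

After 'fold-or-call': normaliser = 0.3·0.1000 + 0.45·0.4500 + 0.8·0.4500; P(aggressive) ≈ 0.0506, P(balanced) ≈ 0.3418, P(conservative) ≈ 0.6076
After 'raise': normaliser = 0.7·0.0506 + 0.55·0.3418 + 0.2·0.6076; P(aggressive) ≈ 0.1028, P(balanced) ≈ 0.5450, P(conservative) ≈ 0.3523
After 'raise': normaliser = 0.7·0.1028 + 0.55·0.5450 + 0.2·0.3523; P(aggressive) ≈ 0.1627, P(balanced) ≈ 0.6779, P(conservative) ≈ 0.1594
After 'raise': normaliser = 0.7·0.1627 + 0.55·0.6779 + 0.2·0.1594; P(aggressive) ≈ 0.2196, P(balanced) ≈ 0.7190, P(conservative) ≈ 0.0615
After 'raise': normaliser = 0.7·0.2196 + 0.55·0.7190 + 0.2·0.0615; P(aggressive) ≈ 0.2738, P(balanced) ≈ 0.7043, P(conservative) ≈ 0.0219

0.274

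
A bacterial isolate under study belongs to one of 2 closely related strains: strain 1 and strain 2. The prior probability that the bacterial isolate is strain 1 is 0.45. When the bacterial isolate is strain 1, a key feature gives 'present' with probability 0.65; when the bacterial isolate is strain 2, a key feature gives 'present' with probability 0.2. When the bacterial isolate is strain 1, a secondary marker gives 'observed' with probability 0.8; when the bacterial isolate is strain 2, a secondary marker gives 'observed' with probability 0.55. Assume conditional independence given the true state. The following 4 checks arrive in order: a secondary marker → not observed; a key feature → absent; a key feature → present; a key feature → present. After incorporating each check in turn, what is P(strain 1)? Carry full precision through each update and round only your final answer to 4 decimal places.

0.6269

After a secondary marker='not observed': P(strain 1) = 0.2·0.4500 / (0.2·0.4500 + 0.45·0.5500) ≈ 0.2667
After a key feature='absent': P(strain 1) = 0.35·0.2667 / (0.35·0.2667 + 0.8·0.7333) ≈ 0.1373
After a key feature='present': P(strain 1) = 0.65·0.1373 / (0.65·0.1373 + 0.2·0.8627) ≈ 0.3408
After a key feature='present': P(strain 1) = 0.65·0.3408 / (0.65·0.3408 + 0.2·0.6592) ≈ 0.6269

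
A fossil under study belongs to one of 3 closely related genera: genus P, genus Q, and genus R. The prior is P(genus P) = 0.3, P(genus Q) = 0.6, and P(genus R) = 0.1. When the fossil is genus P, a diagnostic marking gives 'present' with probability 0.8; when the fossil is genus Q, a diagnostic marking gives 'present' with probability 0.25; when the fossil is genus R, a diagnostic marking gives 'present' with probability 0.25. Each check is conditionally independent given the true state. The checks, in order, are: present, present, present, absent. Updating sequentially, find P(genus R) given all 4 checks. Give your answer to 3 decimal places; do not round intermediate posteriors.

Each posterior becomes the prior for the next update.
After 'present': normaliser = 0.8·0.3000 + 0.25·0.6000 + 0.25·0.1000; P(genus P) ≈ 0.5783, P(genus Q) ≈ 0.3614, P(genus R) ≈ 0.0602
After 'present': normaliser = 0.8·0.5783 + 0.25·0.3614 + 0.25·0.0602; P(genus P) ≈ 0.8144, P(genus Q) ≈ 0.1591, P(genus R) ≈ 0.0265
After 'present': normaliser = 0.8·0.8144 + 0.25·0.1591 + 0.25·0.0265; P(genus P) ≈ 0.9335, P(genus Q) ≈ 0.0570, P(genus R) ≈ 0.0095
After 'absent': normaliser = 0.2·0.9335 + 0.75·0.0570 + 0.75·0.0095; P(genus P) ≈ 0.7892, P(genus Q) ≈ 0.1806, P(genus R) ≈ 0.0301

0.030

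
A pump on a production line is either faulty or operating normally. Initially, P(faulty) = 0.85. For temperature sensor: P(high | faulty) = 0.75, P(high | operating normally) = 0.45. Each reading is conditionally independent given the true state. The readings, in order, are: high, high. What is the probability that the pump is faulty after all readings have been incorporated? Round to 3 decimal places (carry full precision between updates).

After 'high': P(faulty) = 0.75·0.8500 / (0.75·0.8500 + 0.45·0.1500) ≈ 0.9043
After 'high': P(faulty) = 0.75·0.9043 / (0.75·0.9043 + 0.45·0.0957) ≈ 0.9403

0.940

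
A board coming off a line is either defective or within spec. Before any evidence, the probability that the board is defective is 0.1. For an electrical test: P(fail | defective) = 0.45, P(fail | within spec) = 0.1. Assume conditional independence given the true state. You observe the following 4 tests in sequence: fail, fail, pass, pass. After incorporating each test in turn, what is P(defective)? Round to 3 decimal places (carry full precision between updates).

After 'fail': P(defective) = 0.45·0.1000 / (0.45·0.1000 + 0.1·0.9000) ≈ 0.3333
After 'fail': P(defective) = 0.45·0.3333 / (0.45·0.3333 + 0.1·0.6667) ≈ 0.6923
After 'pass': P(defective) = 0.55·0.6923 / (0.55·0.6923 + 0.9·0.3077) ≈ 0.5789
After 'pass': P(defective) = 0.55·0.5789 / (0.55·0.5789 + 0.9·0.4211) ≈ 0.4566

0.457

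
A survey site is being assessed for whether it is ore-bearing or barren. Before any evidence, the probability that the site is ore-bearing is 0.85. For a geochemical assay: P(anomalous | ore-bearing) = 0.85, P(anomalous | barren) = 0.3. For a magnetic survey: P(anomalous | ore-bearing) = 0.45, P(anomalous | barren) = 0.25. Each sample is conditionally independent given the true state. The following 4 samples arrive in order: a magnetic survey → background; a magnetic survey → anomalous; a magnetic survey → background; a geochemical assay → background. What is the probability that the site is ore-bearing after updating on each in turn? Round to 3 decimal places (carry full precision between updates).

0.540

After a magnetic survey='background': P(ore) = 0.55·0.8500 / (0.55·0.8500 + 0.75·0.1500) ≈ 0.8060
After a magnetic survey='anomalous': P(ore) = 0.45·0.8060 / (0.45·0.8060 + 0.25·0.1940) ≈ 0.8821
After a magnetic survey='background': P(ore) = 0.55·0.8821 / (0.55·0.8821 + 0.75·0.1179) ≈ 0.8458
After a geochemical assay='background': P(ore) = 0.15·0.8458 / (0.15·0.8458 + 0.7·0.1542) ≈ 0.5403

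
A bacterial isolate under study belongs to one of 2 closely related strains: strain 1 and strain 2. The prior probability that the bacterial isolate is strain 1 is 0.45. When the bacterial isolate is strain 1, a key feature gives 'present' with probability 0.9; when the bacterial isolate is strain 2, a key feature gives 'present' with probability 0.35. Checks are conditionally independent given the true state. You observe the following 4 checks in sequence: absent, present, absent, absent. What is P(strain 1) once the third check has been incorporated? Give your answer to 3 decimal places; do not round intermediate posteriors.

Apply Bayes' rule sequentially, carrying P(strain 1) forward.
After 'absent': P(strain 1) = 0.1·0.4500 / (0.1·0.4500 + 0.65·0.5500) ≈ 0.1118
After 'present': P(strain 1) = 0.9·0.1118 / (0.9·0.1118 + 0.35·0.8882) ≈ 0.2445
After 'absent': P(strain 1) = 0.1·0.2445 / (0.1·0.2445 + 0.65·0.7555) ≈ 0.0474

0.047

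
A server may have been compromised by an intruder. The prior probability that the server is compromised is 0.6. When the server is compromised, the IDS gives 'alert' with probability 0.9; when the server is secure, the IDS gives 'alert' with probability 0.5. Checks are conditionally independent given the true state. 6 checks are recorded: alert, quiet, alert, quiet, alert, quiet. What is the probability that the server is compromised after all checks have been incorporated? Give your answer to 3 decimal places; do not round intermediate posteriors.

After 'alert': P(compromised) = 0.9·0.6000 / (0.9·0.6000 + 0.5·0.4000) ≈ 0.7297
After 'quiet': P(compromised) = 0.1·0.7297 / (0.1·0.7297 + 0.5·0.2703) ≈ 0.3506
After 'alert': P(compromised) = 0.9·0.3506 / (0.9·0.3506 + 0.5·0.6494) ≈ 0.4929
After 'quiet': P(compromised) = 0.1·0.4929 / (0.1·0.4929 + 0.5·0.5071) ≈ 0.1628
After 'alert': P(compromised) = 0.9·0.1628 / (0.9·0.1628 + 0.5·0.8372) ≈ 0.2592
After 'quiet': P(compromised) = 0.1·0.2592 / (0.1·0.2592 + 0.5·0.7408) ≈ 0.0654

0.065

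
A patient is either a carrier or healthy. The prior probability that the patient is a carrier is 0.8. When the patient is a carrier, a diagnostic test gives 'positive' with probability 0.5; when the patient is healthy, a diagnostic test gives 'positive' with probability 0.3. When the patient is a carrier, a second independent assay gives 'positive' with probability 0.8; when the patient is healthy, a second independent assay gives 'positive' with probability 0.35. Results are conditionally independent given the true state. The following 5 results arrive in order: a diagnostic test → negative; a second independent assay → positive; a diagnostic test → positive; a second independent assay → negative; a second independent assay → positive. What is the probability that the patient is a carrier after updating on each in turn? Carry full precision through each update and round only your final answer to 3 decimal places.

0.884

Each posterior becomes the prior for the next update.
After a diagnostic test='negative': P(carrier) = 0.5·0.8000 / (0.5·0.8000 + 0.7·0.2000) ≈ 0.7407
After a second independent assay='positive': P(carrier) = 0.8·0.7407 / (0.8·0.7407 + 0.35·0.2593) ≈ 0.8672
After a diagnostic test='positive': P(carrier) = 0.5·0.8672 / (0.5·0.8672 + 0.3·0.1328) ≈ 0.9159
After a second independent assay='negative': P(carrier) = 0.2·0.9159 / (0.2·0.9159 + 0.65·0.0841) ≈ 0.7701
After a second independent assay='positive': P(carrier) = 0.8·0.7701 / (0.8·0.7701 + 0.35·0.2299) ≈ 0.8845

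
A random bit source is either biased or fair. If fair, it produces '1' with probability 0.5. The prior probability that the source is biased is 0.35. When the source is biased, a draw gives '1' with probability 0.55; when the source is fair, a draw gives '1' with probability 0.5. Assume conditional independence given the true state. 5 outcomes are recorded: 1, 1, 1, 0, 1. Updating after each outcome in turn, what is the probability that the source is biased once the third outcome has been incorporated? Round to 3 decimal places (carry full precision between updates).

0.417

After '1': P(biased) = 0.55·0.3500 / (0.55·0.3500 + 0.5·0.6500) ≈ 0.3720
After '1': P(biased) = 0.55·0.3720 / (0.55·0.3720 + 0.5·0.6280) ≈ 0.3945
After '1': P(biased) = 0.55·0.3945 / (0.55·0.3945 + 0.5·0.6055) ≈ 0.4175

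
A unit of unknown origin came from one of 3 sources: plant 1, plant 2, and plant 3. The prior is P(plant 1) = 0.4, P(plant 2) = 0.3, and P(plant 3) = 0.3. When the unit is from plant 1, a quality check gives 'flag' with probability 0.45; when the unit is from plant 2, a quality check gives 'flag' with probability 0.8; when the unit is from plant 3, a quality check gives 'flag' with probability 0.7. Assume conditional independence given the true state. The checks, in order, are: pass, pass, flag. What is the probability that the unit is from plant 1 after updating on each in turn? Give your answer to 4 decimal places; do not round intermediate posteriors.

After 'pass': normaliser = 0.55·0.4000 + 0.2·0.3000 + 0.3·0.3000; P(plant 1) ≈ 0.5946, P(plant 2) ≈ 0.1622, P(plant 3) ≈ 0.2432
After 'pass': normaliser = 0.55·0.5946 + 0.2·0.1622 + 0.3·0.2432; P(plant 1) ≈ 0.7562, P(plant 2) ≈ 0.0750, P(plant 3) ≈ 0.1688
After 'flag': normaliser = 0.45·0.7562 + 0.8·0.0750 + 0.7·0.1688; P(plant 1) ≈ 0.6564, P(plant 2) ≈ 0.1157, P(plant 3) ≈ 0.2278

0.6564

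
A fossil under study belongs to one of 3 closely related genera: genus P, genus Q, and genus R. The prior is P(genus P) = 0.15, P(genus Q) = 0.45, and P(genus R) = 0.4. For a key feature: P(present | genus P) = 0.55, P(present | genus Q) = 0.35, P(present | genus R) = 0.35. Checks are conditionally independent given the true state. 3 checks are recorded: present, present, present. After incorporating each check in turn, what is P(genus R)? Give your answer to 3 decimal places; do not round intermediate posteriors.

Each posterior becomes the prior for the next update.
After 'present': normaliser = 0.55·0.1500 + 0.35·0.4500 + 0.35·0.4000; P(genus P) ≈ 0.2171, P(genus Q) ≈ 0.4145, P(genus R) ≈ 0.3684
After 'present': normaliser = 0.55·0.2171 + 0.35·0.4145 + 0.35·0.3684; P(genus P) ≈ 0.3035, P(genus Q) ≈ 0.3687, P(genus R) ≈ 0.3278
After 'present': normaliser = 0.55·0.3035 + 0.35·0.3687 + 0.35·0.3278; P(genus P) ≈ 0.4065, P(genus Q) ≈ 0.3142, P(genus R) ≈ 0.2793

0.279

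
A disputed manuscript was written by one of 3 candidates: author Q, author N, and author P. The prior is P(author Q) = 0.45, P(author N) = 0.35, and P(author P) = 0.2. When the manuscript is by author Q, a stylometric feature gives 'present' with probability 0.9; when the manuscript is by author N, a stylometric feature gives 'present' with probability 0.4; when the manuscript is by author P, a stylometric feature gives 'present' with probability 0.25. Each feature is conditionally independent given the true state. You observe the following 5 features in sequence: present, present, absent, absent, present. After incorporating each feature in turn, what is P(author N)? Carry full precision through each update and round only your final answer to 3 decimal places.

0.615

After 'present': normaliser = 0.9·0.4500 + 0.4·0.3500 + 0.25·0.2000; P(author Q) ≈ 0.6807, P(author N) ≈ 0.2353, P(author P) ≈ 0.0840
After 'present': normaliser = 0.9·0.6807 + 0.4·0.2353 + 0.25·0.0840; P(author Q) ≈ 0.8418, P(author N) ≈ 0.1293, P(author P) ≈ 0.0289
After 'absent': normaliser = 0.1·0.8418 + 0.6·0.1293 + 0.75·0.0289; P(author Q) ≈ 0.4589, P(author N) ≈ 0.4230, P(author P) ≈ 0.1180
After 'absent': normaliser = 0.1·0.4589 + 0.6·0.4230 + 0.75·0.1180; P(author Q) ≈ 0.1182, P(author N) ≈ 0.6538, P(author P) ≈ 0.2280
After 'present': normaliser = 0.9·0.1182 + 0.4·0.6538 + 0.25·0.2280; P(author Q) ≈ 0.2504, P(author N) ≈ 0.6155, P(author P) ≈ 0.1342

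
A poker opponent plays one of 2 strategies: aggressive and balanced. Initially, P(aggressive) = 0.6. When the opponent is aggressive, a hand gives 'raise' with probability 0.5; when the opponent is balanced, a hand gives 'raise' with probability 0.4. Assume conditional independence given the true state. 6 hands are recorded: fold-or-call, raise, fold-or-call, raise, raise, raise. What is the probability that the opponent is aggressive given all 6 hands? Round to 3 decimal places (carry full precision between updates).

After 'fold-or-call': P(aggressive) = 0.5·0.6000 / (0.5·0.6000 + 0.6·0.4000) ≈ 0.5556
After 'raise': P(aggressive) = 0.5·0.5556 / (0.5·0.5556 + 0.4·0.4444) ≈ 0.6098
After 'fold-or-call': P(aggressive) = 0.5·0.6098 / (0.5·0.6098 + 0.6·0.3902) ≈ 0.5656
After 'raise': P(aggressive) = 0.5·0.5656 / (0.5·0.5656 + 0.4·0.4344) ≈ 0.6194
After 'raise': P(aggressive) = 0.5·0.6194 / (0.5·0.6194 + 0.4·0.3806) ≈ 0.6705
After 'raise': P(aggressive) = 0.5·0.6705 / (0.5·0.6705 + 0.4·0.3295) ≈ 0.7178

0.718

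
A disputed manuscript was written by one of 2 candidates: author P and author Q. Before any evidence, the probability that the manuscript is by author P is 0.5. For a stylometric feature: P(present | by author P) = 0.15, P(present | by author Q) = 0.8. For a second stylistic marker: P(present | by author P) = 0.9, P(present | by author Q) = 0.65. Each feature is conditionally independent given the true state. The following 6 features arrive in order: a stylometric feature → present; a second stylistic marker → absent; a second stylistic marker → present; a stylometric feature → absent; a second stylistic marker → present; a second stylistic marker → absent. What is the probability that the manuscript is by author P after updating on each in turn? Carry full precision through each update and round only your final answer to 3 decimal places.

0.111

After a stylometric feature='present': P(author P) = 0.15·0.5000 / (0.15·0.5000 + 0.8·0.5000) ≈ 0.1579
After a second stylistic marker='absent': P(author P) = 0.1·0.1579 / (0.1·0.1579 + 0.35·0.8421) ≈ 0.0508
After a second stylistic marker='present': P(author P) = 0.9·0.0508 / (0.9·0.0508 + 0.65·0.9492) ≈ 0.0691
After a stylometric feature='absent': P(author P) = 0.85·0.0691 / (0.85·0.0691 + 0.2·0.9309) ≈ 0.2397
After a second stylistic marker='present': P(author P) = 0.9·0.2397 / (0.9·0.2397 + 0.65·0.7603) ≈ 0.3039
After a second stylistic marker='absent': P(author P) = 0.1·0.3039 / (0.1·0.3039 + 0.35·0.6961) ≈ 0.1109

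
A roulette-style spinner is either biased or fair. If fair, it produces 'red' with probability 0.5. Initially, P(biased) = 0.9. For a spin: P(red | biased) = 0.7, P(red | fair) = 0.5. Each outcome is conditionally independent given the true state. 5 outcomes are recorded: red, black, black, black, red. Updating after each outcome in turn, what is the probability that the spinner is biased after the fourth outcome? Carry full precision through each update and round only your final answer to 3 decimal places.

After 'red': P(biased) = 0.7·0.9000 / (0.7·0.9000 + 0.5·0.1000) ≈ 0.9265
After 'black': P(biased) = 0.3·0.9265 / (0.3·0.9265 + 0.5·0.0735) ≈ 0.8832
After 'black': P(biased) = 0.3·0.8832 / (0.3·0.8832 + 0.5·0.1168) ≈ 0.8194
After 'black': P(biased) = 0.3·0.8194 / (0.3·0.8194 + 0.5·0.1806) ≈ 0.7313

0.731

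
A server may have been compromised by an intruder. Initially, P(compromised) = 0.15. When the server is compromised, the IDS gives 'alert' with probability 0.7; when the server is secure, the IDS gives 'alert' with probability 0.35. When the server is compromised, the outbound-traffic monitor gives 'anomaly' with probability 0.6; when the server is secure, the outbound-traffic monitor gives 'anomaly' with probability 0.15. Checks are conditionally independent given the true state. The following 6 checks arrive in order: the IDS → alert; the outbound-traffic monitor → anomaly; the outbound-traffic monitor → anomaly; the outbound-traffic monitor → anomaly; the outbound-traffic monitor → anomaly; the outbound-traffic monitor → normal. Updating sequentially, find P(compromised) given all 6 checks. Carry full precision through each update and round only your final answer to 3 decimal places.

0.977

Apply Bayes' rule sequentially, carrying P(compromised) forward.
After the IDS='alert': P(compromised) = 0.7·0.1500 / (0.7·0.1500 + 0.35·0.8500) ≈ 0.2609
After the outbound-traffic monitor='anomaly': P(compromised) = 0.6·0.2609 / (0.6·0.2609 + 0.15·0.7391) ≈ 0.5854
After the outbound-traffic monitor='anomaly': P(compromised) = 0.6·0.5854 / (0.6·0.5854 + 0.15·0.4146) ≈ 0.8496
After the outbound-traffic monitor='anomaly': P(compromised) = 0.6·0.8496 / (0.6·0.8496 + 0.15·0.1504) ≈ 0.9576
After the outbound-traffic monitor='anomaly': P(compromised) = 0.6·0.9576 / (0.6·0.9576 + 0.15·0.0424) ≈ 0.9891
After the outbound-traffic monitor='normal': P(compromised) = 0.4·0.9891 / (0.4·0.9891 + 0.85·0.0109) ≈ 0.9770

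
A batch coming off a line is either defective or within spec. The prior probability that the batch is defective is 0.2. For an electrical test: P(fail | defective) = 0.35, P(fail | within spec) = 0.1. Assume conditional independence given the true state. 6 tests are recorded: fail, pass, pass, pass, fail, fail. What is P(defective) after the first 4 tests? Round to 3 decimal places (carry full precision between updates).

Apply Bayes' rule sequentially, carrying P(defective) forward.
After 'fail': P(defective) = 0.35·0.2000 / (0.35·0.2000 + 0.1·0.8000) ≈ 0.4667
After 'pass': P(defective) = 0.65·0.4667 / (0.65·0.4667 + 0.9·0.5333) ≈ 0.3872
After 'pass': P(defective) = 0.65·0.3872 / (0.65·0.3872 + 0.9·0.6128) ≈ 0.3134
After 'pass': P(defective) = 0.65·0.3134 / (0.65·0.3134 + 0.9·0.6866) ≈ 0.2479

0.248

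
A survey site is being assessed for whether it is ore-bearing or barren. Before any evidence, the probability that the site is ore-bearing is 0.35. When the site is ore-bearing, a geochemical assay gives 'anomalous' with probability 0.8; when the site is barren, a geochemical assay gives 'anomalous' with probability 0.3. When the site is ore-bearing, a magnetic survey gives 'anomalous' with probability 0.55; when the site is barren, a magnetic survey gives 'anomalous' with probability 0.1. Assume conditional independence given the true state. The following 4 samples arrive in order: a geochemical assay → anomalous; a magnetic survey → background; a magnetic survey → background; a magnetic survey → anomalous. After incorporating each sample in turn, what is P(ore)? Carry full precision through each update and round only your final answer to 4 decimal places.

0.6638

After a geochemical assay='anomalous': P(ore) = 0.8·0.3500 / (0.8·0.3500 + 0.3·0.6500) ≈ 0.5895
After a magnetic survey='background': P(ore) = 0.45·0.5895 / (0.45·0.5895 + 0.9·0.4105) ≈ 0.4179
After a magnetic survey='background': P(ore) = 0.45·0.4179 / (0.45·0.4179 + 0.9·0.5821) ≈ 0.2642
After a magnetic survey='anomalous': P(ore) = 0.55·0.2642 / (0.55·0.2642 + 0.1·0.7358) ≈ 0.6638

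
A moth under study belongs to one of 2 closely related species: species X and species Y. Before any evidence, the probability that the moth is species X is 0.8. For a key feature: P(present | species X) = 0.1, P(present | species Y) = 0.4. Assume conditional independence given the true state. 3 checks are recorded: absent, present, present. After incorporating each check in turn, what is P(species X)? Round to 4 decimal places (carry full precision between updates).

Each posterior becomes the prior for the next update.
After 'absent': P(species X) = 0.9·0.8000 / (0.9·0.8000 + 0.6·0.2000) ≈ 0.8571
After 'present': P(species X) = 0.1·0.8571 / (0.1·0.8571 + 0.4·0.1429) ≈ 0.6000
After 'present': P(species X) = 0.1·0.6000 / (0.1·0.6000 + 0.4·0.4000) ≈ 0.2727

0.2727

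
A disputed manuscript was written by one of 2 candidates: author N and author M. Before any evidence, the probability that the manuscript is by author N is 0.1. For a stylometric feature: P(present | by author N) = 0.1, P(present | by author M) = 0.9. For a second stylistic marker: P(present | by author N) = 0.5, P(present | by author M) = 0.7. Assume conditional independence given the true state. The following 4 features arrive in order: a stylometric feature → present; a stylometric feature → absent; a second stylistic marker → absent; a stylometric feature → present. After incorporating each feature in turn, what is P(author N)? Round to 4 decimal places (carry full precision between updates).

After a stylometric feature='present': P(author N) = 0.1·0.1000 / (0.1·0.1000 + 0.9·0.9000) ≈ 0.0122
After a stylometric feature='absent': P(author N) = 0.9·0.0122 / (0.9·0.0122 + 0.1·0.9878) ≈ 0.1000
After a second stylistic marker='absent': P(author N) = 0.5·0.1000 / (0.5·0.1000 + 0.3·0.9000) ≈ 0.1562
After a stylometric feature='present': P(author N) = 0.1·0.1562 / (0.1·0.1562 + 0.9·0.8438) ≈ 0.0202

0.0202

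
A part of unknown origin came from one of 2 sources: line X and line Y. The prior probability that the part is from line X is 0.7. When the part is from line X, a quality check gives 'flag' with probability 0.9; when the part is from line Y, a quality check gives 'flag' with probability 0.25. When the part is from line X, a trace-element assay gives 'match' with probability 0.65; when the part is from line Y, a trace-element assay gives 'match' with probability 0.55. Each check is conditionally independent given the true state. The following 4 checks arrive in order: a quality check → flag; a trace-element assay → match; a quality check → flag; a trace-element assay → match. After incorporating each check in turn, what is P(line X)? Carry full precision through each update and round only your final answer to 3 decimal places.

0.977

After a quality check='flag': P(line X) = 0.9·0.7000 / (0.9·0.7000 + 0.25·0.3000) ≈ 0.8936
After a trace-element assay='match': P(line X) = 0.65·0.8936 / (0.65·0.8936 + 0.55·0.1064) ≈ 0.9085
After a quality check='flag': P(line X) = 0.9·0.9085 / (0.9·0.9085 + 0.25·0.0915) ≈ 0.9728
After a trace-element assay='match': P(line X) = 0.65·0.9728 / (0.65·0.9728 + 0.55·0.0272) ≈ 0.9769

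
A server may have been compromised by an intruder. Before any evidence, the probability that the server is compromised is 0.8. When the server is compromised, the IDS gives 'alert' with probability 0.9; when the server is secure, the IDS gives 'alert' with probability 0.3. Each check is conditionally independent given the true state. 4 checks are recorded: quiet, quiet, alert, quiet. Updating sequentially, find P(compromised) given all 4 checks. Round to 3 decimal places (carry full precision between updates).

0.034

After 'quiet': P(compromised) = 0.1·0.8000 / (0.1·0.8000 + 0.7·0.2000) ≈ 0.3636
After 'quiet': P(compromised) = 0.1·0.3636 / (0.1·0.3636 + 0.7·0.6364) ≈ 0.0755
After 'alert': P(compromised) = 0.9·0.0755 / (0.9·0.0755 + 0.3·0.9245) ≈ 0.1967
After 'quiet': P(compromised) = 0.1·0.1967 / (0.1·0.1967 + 0.7·0.8033) ≈ 0.0338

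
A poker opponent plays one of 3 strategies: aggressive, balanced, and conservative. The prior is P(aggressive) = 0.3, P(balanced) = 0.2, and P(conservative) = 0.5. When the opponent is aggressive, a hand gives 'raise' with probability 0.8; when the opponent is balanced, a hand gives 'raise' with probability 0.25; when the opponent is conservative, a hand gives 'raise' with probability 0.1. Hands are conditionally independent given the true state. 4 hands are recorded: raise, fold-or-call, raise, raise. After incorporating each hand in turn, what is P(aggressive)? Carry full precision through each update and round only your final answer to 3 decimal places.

0.917

Apply Bayes' rule sequentially, carrying P(aggressive) forward.
After 'raise': normaliser = 0.8·0.3000 + 0.25·0.2000 + 0.1·0.5000; P(aggressive) ≈ 0.7059, P(balanced) ≈ 0.1471, P(conservative) ≈ 0.1471
After 'fold-or-call': normaliser = 0.2·0.7059 + 0.75·0.1471 + 0.9·0.1471; P(aggressive) ≈ 0.3678, P(balanced) ≈ 0.2874, P(conservative) ≈ 0.3448
After 'raise': normaliser = 0.8·0.3678 + 0.25·0.2874 + 0.1·0.3448; P(aggressive) ≈ 0.7346, P(balanced) ≈ 0.1793, P(conservative) ≈ 0.0861
After 'raise': normaliser = 0.8·0.7346 + 0.25·0.1793 + 0.1·0.0861; P(aggressive) ≈ 0.9166, P(balanced) ≈ 0.0699, P(conservative) ≈ 0.0134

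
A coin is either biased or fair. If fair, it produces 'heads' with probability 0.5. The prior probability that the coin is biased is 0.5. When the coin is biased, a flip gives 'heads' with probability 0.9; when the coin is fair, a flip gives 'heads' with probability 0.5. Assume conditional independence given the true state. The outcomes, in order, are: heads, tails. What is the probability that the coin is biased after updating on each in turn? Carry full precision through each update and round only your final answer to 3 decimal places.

0.265

Apply Bayes' rule sequentially, carrying P(biased) forward.
After 'heads': P(biased) = 0.9·0.5000 / (0.9·0.5000 + 0.5·0.5000) ≈ 0.6429
After 'tails': P(biased) = 0.1·0.6429 / (0.1·0.6429 + 0.5·0.3571) ≈ 0.2647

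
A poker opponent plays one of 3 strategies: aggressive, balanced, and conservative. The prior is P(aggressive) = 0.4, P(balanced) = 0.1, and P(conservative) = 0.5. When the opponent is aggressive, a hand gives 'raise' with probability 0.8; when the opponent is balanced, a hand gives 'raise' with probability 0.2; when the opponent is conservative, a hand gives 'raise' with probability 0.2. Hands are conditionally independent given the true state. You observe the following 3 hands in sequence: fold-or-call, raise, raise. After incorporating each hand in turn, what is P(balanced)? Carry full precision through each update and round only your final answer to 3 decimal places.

0.045

Apply Bayes' rule sequentially, carrying P(balanced) forward.
After 'fold-or-call': normaliser = 0.2·0.4000 + 0.8·0.1000 + 0.8·0.5000; P(aggressive) ≈ 0.1429, P(balanced) ≈ 0.1429, P(conservative) ≈ 0.7143
After 'raise': normaliser = 0.8·0.1429 + 0.2·0.1429 + 0.2·0.7143; P(aggressive) ≈ 0.4000, P(balanced) ≈ 0.1000, P(conservative) ≈ 0.5000
After 'raise': normaliser = 0.8·0.4000 + 0.2·0.1000 + 0.2·0.5000; P(aggressive) ≈ 0.7273, P(balanced) ≈ 0.0455, P(conservative) ≈ 0.2273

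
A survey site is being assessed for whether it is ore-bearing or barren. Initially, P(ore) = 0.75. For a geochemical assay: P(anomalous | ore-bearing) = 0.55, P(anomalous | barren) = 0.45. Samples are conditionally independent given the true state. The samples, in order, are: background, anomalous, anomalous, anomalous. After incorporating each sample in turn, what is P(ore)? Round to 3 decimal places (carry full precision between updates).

After 'background': P(ore) = 0.45·0.7500 / (0.45·0.7500 + 0.55·0.2500) ≈ 0.7105
After 'anomalous': P(ore) = 0.55·0.7105 / (0.55·0.7105 + 0.45·0.2895) ≈ 0.7500
After 'anomalous': P(ore) = 0.55·0.7500 / (0.55·0.7500 + 0.45·0.2500) ≈ 0.7857
After 'anomalous': P(ore) = 0.55·0.7857 / (0.55·0.7857 + 0.45·0.2143) ≈ 0.8176

0.818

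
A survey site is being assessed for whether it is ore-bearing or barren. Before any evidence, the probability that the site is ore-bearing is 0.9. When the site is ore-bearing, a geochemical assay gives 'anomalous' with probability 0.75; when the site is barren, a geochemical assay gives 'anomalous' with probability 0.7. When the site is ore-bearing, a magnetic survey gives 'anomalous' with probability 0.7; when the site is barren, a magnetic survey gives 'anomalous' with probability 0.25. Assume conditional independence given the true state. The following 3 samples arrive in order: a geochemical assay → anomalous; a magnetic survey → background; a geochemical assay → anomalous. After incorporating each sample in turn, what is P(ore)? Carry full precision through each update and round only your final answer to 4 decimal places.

After a geochemical assay='anomalous': P(ore) = 0.75·0.9000 / (0.75·0.9000 + 0.7·0.1000) ≈ 0.9060
After a magnetic survey='background': P(ore) = 0.3·0.9060 / (0.3·0.9060 + 0.75·0.0940) ≈ 0.7941
After a geochemical assay='anomalous': P(ore) = 0.75·0.7941 / (0.75·0.7941 + 0.7·0.2059) ≈ 0.8052

0.8052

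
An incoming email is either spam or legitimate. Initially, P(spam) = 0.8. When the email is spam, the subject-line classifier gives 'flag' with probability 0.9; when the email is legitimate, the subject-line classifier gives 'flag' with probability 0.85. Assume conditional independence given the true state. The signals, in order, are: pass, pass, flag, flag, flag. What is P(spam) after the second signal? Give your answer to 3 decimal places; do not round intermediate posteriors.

0.640

After 'pass': P(spam) = 0.1·0.8000 / (0.1·0.8000 + 0.15·0.2000) ≈ 0.7273
After 'pass': P(spam) = 0.1·0.7273 / (0.1·0.7273 + 0.15·0.2727) ≈ 0.6400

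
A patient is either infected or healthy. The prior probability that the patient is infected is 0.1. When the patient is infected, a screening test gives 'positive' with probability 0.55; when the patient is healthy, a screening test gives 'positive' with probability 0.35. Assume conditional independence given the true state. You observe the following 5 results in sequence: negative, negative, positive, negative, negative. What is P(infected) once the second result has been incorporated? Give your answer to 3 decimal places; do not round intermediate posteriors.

0.051

After 'negative': P(infected) = 0.45·0.1000 / (0.45·0.1000 + 0.65·0.9000) ≈ 0.0714
After 'negative': P(infected) = 0.45·0.0714 / (0.45·0.0714 + 0.65·0.9286) ≈ 0.0506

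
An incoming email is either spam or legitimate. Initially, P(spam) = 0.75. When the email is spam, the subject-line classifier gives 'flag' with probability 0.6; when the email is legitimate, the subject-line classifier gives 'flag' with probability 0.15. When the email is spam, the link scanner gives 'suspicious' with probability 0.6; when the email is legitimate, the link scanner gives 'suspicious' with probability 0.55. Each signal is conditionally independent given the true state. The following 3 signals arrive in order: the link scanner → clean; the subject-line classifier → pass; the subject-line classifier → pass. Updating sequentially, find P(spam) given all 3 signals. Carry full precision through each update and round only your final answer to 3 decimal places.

0.371

Apply Bayes' rule sequentially, carrying P(spam) forward.
After the link scanner='clean': P(spam) = 0.4·0.7500 / (0.4·0.7500 + 0.45·0.2500) ≈ 0.7273
After the subject-line classifier='pass': P(spam) = 0.4·0.7273 / (0.4·0.7273 + 0.85·0.2727) ≈ 0.5565
After the subject-line classifier='pass': P(spam) = 0.4·0.5565 / (0.4·0.5565 + 0.85·0.4435) ≈ 0.3713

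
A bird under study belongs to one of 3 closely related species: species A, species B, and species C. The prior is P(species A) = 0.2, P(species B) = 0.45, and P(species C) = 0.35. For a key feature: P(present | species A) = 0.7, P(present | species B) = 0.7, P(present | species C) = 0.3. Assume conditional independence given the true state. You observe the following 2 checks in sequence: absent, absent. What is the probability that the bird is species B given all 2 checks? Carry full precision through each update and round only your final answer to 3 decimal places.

0.176

After 'absent': normaliser = 0.3·0.2000 + 0.3·0.4500 + 0.7·0.3500; P(species A) ≈ 0.1364, P(species B) ≈ 0.3068, P(species C) ≈ 0.5568
After 'absent': normaliser = 0.3·0.1364 + 0.3·0.3068 + 0.7·0.5568; P(species A) ≈ 0.0783, P(species B) ≈ 0.1761, P(species C) ≈ 0.7457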